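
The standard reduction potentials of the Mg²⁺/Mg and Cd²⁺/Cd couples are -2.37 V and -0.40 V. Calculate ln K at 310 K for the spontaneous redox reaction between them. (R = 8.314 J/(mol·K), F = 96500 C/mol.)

ln K = 147.5

E°_cell = -0.40 − (-2.37) = 1.97 V, with n = 2 electrons transferred.
At equilibrium E = 0, so the Nernst equation gives ln K = nFE°/RT = (2)(96500)(1.97)/((8.314)(310)) = 147.52.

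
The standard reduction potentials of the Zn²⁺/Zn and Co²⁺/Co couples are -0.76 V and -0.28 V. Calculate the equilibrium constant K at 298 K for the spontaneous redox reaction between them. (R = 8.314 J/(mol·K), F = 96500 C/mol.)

E°_cell = -0.28 − (-0.76) = 0.48 V, with n = 2 electrons transferred.
At equilibrium E = 0, so the Nernst equation gives ln K = nFE°/RT = (2)(96500)(0.48)/((8.314)(298)) = 37.39.
K = e^37.39 = 1.7 × 10^16.

1.7 × 10^16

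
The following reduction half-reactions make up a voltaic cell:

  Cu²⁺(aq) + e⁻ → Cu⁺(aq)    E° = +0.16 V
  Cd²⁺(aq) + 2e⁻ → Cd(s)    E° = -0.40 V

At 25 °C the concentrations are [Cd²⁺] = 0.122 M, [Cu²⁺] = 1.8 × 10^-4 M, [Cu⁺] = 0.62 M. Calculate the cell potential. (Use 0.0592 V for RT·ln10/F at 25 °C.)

The Cu²⁺/Cu⁺ couple has the higher reduction potential and acts as the cathode, so E°_cell = +0.16 − (-0.40) = 0.56 V.
Balancing electrons gives n = 2; the reaction quotient is Q = [Cd²⁺]·[Cu⁺]^2/[Cu²⁺]^2 = 1.45 × 10^6.
At 25 °C, E = E° − (0.0592/n) log Q = 0.56 − (0.0592/2)(6.161) = 0.560 − 0.182 = 0.378 V.

0.378 V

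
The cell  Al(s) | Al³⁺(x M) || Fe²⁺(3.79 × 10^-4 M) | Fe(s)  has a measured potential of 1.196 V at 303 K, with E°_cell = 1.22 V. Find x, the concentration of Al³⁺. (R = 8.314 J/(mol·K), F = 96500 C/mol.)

1.2 × 10^-4 M

From the Nernst equation, ln Q = nF(E° − E)/RT = 6×96500×(1.22 − 1.196)/(8.314×303) = 5.516, so Q = 249.
With Q = [Al³⁺]^2/[Fe²⁺]^3 and the known concentrations, [Al³⁺]^2 in the numerator gives [Al³⁺] = 1.2 × 10^-4 M.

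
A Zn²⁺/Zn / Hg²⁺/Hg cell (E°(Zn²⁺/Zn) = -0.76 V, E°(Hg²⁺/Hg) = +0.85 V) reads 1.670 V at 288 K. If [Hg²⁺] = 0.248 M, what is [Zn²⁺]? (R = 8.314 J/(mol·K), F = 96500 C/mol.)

0.002 M

From the Nernst equation, ln Q = nF(E° − E)/RT = 2×96500×(1.61 − 1.670)/(8.314×288) = -4.836, so Q = 0.00794.
With Q = [Zn²⁺]/[Hg²⁺] and the known concentrations, [Zn²⁺] in the numerator gives [Zn²⁺] = 0.002 M.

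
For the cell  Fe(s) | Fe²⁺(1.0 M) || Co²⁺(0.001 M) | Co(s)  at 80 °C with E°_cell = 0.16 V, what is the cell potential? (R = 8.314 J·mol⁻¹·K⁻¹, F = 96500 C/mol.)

0.055 V

Balancing electrons gives n = 2; the reaction quotient is Q = [Fe²⁺]/[Co²⁺] = 1000.
E = E° − (RT/nF) ln Q = 0.16 − (8.314×353)/(2×96500) × (6.908) = 0.160 − 0.105 = 0.055 V.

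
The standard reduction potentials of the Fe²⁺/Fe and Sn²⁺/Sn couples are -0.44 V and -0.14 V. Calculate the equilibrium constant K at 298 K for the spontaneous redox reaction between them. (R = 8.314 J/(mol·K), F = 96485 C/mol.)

1.4 × 10^10

E°_cell = -0.14 − (-0.44) = 0.30 V, with n = 2 electrons transferred.
At equilibrium E = 0, so the Nernst equation gives ln K = nFE°/RT = (2)(96485)(0.30)/((8.314)(298)) = 23.37.
K = e^23.37 = 1.4 × 10^10.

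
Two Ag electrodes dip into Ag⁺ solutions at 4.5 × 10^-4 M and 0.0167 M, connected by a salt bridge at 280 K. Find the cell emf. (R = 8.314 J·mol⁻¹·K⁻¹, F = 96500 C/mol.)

0.087 V

Both half-cells are Ag⁺/Ag, so E°_cell = 0. The concentrated side is the cathode; the cell reaction moves Ag⁺ from high to low concentration with n = 1.
Q = [Ag⁺]_dilute/[Ag⁺]_conc = 4.5 × 10^-4/0.0167 = 0.0269.
E = 0 − (RT/nF) ln Q = −((8.314×280)/(1×96500))(-3.614) = 0.0872 V.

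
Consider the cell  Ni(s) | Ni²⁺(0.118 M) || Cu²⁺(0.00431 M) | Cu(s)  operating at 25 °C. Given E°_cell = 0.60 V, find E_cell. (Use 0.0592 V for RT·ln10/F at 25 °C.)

Balancing electrons gives n = 2; the reaction quotient is Q = [Ni²⁺]/[Cu²⁺] = 27.4.
At 25 °C, E = E° − (0.0592/n) log Q = 0.60 − (0.0592/2)(1.437) = 0.600 − 0.043 = 0.557 V.

0.557 V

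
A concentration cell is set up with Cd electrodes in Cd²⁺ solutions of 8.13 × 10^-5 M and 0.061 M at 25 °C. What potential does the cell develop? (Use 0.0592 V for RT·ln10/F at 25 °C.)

Both half-cells are Cd²⁺/Cd, so E°_cell = 0. The concentrated side is the cathode; the cell reaction moves Cd²⁺ from high to low concentration with n = 2.
Q = [Cd²⁺]_dilute/[Cd²⁺]_conc = 8.13 × 10^-5/0.061 = 0.00133.
E = 0 − (0.0592/2) log Q = −(0.0592/2)(-2.875) = 0.0851 V.

0.085 V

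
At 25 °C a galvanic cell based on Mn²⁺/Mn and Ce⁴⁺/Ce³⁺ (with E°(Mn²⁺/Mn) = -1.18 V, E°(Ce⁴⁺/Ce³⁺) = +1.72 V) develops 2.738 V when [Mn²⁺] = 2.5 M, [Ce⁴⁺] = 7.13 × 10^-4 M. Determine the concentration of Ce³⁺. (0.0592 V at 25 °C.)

From the Nernst equation, log Q = n(E° − E)/0.0592 = 2(2.90 − 2.738)/0.0592 = 5.473, so Q = 2.97 × 10^5.
With Q = [Mn²⁺]·[Ce³⁺]^2/[Ce⁴⁺]^2 and the known concentrations, [Ce³⁺]^2 in the numerator gives [Ce³⁺] = 0.25 M.

0.25 M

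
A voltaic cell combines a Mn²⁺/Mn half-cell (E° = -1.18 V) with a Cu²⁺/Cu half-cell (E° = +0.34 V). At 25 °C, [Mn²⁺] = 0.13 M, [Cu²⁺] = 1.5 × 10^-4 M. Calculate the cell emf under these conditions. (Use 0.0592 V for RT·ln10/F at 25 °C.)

1.43 V

The Cu²⁺/Cu couple has the higher reduction potential and acts as the cathode, so E°_cell = +0.34 − (-1.18) = 1.52 V.
Balancing electrons gives n = 2; the reaction quotient is Q = [Mn²⁺]/[Cu²⁺] = 867.
At 25 °C, E = E° − (0.0592/n) log Q = 1.52 − (0.0592/2)(2.938) = 1.520 − 0.087 = 1.433 V.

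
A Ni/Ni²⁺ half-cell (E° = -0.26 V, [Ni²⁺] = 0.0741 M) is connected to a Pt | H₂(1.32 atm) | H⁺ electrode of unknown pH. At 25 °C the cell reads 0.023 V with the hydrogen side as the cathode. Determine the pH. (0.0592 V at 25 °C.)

pH = 4.51

E°_cell = 0.26 V and n = 2.
log Q = n(E° − E)/0.0592 = 2×(0.26 − 0.023)/0.0592 = 8.007.
With Q = [Ni²⁺]·P(H₂) / [H⁺]^2, solving for [H⁺] gives log[H⁺] = -4.508, so pH = 4.51.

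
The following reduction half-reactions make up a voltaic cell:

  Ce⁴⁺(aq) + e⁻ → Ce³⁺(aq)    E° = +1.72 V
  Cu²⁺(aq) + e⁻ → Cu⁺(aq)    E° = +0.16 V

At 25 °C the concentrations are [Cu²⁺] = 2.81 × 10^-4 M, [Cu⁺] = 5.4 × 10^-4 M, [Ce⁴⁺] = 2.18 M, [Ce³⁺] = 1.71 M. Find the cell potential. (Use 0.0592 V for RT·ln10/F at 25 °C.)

1.58 V

The Ce⁴⁺/Ce³⁺ couple has the higher reduction potential and acts as the cathode, so E°_cell = +1.72 − (+0.16) = 1.56 V.
Balancing electrons gives n = 1; the reaction quotient is Q = [Cu²⁺]·[Ce³⁺]/([Cu⁺]·[Ce⁴⁺]) = 0.408.
At 25 °C, E = E° − (0.0592/n) log Q = 1.56 − (0.0592/1)(-0.389) = 1.560 + 0.023 = 1.583 V.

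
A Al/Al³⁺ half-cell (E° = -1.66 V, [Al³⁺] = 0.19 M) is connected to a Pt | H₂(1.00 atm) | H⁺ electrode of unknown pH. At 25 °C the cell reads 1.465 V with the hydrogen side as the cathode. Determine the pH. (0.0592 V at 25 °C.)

pH = 3.53

E°_cell = 1.66 V and n = 6.
log Q = n(E° − E)/0.0592 = 6×(1.66 − 1.465)/0.0592 = 19.764.
With Q = [Al³⁺]^2·P(H₂)^3 / [H⁺]^6, solving for [H⁺] gives log[H⁺] = -3.534, so pH = 3.53.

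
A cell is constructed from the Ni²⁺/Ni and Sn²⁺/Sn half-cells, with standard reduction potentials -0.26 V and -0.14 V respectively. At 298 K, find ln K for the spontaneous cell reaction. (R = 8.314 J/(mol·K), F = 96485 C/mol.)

E°_cell = -0.14 − (-0.26) = 0.12 V, with n = 2 electrons transferred.
At equilibrium E = 0, so the Nernst equation gives ln K = nFE°/RT = (2)(96485)(0.12)/((8.314)(298)) = 9.35.

ln K = 9.3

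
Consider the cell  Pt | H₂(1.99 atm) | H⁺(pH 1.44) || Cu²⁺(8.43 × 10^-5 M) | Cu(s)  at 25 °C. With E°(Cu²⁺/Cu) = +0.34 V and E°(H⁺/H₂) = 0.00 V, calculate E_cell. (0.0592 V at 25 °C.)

0.31 V

The Cu²⁺/Cu couple is the cathode, so E°_cell = 0.34 V; n = 2.
[H⁺] = 10^(−1.44) = 0.036 M, and Q = [H⁺]^2 / ([Cu²⁺]·P(H₂)) = 7.86.
E = E° − (0.0592/2) log Q = 0.34 − (0.0592/2)(0.895) = 0.314 V.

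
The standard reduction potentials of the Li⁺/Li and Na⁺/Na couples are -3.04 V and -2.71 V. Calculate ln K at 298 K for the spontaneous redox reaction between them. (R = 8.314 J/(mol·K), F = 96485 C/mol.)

E°_cell = -2.71 − (-3.04) = 0.33 V, with n = 1 electron transferred.
At equilibrium E = 0, so the Nernst equation gives ln K = nFE°/RT = (1)(96485)(0.33)/((8.314)(298)) = 12.85.

ln K = 12.9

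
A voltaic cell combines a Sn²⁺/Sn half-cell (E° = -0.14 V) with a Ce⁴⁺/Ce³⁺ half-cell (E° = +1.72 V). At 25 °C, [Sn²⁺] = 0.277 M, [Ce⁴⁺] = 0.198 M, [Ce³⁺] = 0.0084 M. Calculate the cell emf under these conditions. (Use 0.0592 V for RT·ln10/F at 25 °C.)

The Ce⁴⁺/Ce³⁺ couple has the higher reduction potential and acts as the cathode, so E°_cell = +1.72 − (-0.14) = 1.86 V.
Balancing electrons gives n = 2; the reaction quotient is Q = [Sn²⁺]·[Ce³⁺]^2/[Ce⁴⁺]^2 = 4.99 × 10^-4.
At 25 °C, E = E° − (0.0592/n) log Q = 1.86 − (0.0592/2)(-3.302) = 1.860 + 0.098 = 1.958 V.

1.96 V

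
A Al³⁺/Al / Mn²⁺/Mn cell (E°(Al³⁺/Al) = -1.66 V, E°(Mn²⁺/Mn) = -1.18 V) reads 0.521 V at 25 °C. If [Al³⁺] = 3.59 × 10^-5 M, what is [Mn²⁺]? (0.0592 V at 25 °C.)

From the Nernst equation, log Q = n(E° − E)/0.0592 = 6(0.48 − 0.521)/0.0592 = -4.155, so Q = 6.99 × 10^-5.
With Q = [Al³⁺]^2/[Mn²⁺]^3 and the known concentrations, [Mn²⁺]^3 in the denominator gives [Mn²⁺] = 0.026 M.

0.026 M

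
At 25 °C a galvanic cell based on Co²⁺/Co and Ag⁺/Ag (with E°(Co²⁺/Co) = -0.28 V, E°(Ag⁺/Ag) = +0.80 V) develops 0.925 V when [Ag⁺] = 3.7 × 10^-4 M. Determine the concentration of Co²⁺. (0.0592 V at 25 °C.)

From the Nernst equation, log Q = n(E° − E)/0.0592 = 2(1.08 − 0.925)/0.0592 = 5.236, so Q = 1.72 × 10^5.
With Q = [Co²⁺]/[Ag⁺]^2 and the known concentrations, [Co²⁺] in the numerator gives [Co²⁺] = 0.024 M.

0.024 M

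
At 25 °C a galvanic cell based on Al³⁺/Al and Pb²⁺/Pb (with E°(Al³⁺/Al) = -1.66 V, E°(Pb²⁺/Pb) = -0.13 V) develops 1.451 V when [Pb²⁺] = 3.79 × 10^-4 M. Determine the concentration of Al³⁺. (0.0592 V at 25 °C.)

From the Nernst equation, log Q = n(E° − E)/0.0592 = 6(1.53 − 1.451)/0.0592 = 8.007, so Q = 1.02 × 10^8.
With Q = [Al³⁺]^2/[Pb²⁺]^3 and the known concentrations, [Al³⁺]^2 in the numerator gives [Al³⁺] = 0.074 M.

0.074 M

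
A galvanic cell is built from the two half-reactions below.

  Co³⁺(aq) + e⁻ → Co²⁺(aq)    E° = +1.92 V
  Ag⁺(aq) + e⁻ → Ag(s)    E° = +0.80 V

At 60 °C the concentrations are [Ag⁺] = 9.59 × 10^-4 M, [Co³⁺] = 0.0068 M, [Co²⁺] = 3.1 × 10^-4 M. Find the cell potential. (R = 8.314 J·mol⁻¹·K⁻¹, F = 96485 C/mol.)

1.41 V

The Co³⁺/Co²⁺ couple has the higher reduction potential and acts as the cathode, so E°_cell = +1.92 − (+0.80) = 1.12 V.
Balancing electrons gives n = 1; the reaction quotient is Q = [Ag⁺]·[Co²⁺]/[Co³⁺] = 4.37 × 10^-5.
E = E° − (RT/nF) ln Q = 1.12 − (8.314×333)/(1×96485) × (-10.038) = 1.120 + 0.288 = 1.408 V.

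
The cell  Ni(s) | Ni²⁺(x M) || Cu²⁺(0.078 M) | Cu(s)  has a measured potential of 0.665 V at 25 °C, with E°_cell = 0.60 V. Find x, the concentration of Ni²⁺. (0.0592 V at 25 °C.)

5 × 10^-4 M

From the Nernst equation, log Q = n(E° − E)/0.0592 = 2(0.60 − 0.665)/0.0592 = -2.196, so Q = 0.00637.
With Q = [Ni²⁺]/[Cu²⁺] and the known concentrations, [Ni²⁺] in the numerator gives [Ni²⁺] = 5 × 10^-4 M.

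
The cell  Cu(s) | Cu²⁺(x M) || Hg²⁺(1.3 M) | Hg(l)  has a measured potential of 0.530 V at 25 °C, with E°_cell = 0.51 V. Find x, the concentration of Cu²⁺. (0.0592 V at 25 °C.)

0.27 M

From the Nernst equation, log Q = n(E° − E)/0.0592 = 2(0.51 − 0.530)/0.0592 = -0.676, so Q = 0.211.
With Q = [Cu²⁺]/[Hg²⁺] and the known concentrations, [Cu²⁺] in the numerator gives [Cu²⁺] = 0.27 M.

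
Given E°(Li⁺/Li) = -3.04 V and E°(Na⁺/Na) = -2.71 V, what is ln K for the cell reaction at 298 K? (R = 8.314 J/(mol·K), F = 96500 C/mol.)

ln K = 12.9

E°_cell = -2.71 − (-3.04) = 0.33 V, with n = 1 electron transferred.
At equilibrium E = 0, so the Nernst equation gives ln K = nFE°/RT = (1)(96500)(0.33)/((8.314)(298)) = 12.85.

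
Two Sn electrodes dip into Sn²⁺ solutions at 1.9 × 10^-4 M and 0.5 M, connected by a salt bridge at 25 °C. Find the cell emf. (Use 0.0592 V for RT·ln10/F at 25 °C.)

0.10 V

Both half-cells are Sn²⁺/Sn, so E°_cell = 0. The concentrated side is the cathode; the cell reaction moves Sn²⁺ from high to low concentration with n = 2.
Q = [Sn²⁺]_dilute/[Sn²⁺]_conc = 1.9 × 10^-4/0.5 = 3.8 × 10^-4.
E = 0 − (0.0592/2) log Q = −(0.0592/2)(-3.420) = 0.1012 V.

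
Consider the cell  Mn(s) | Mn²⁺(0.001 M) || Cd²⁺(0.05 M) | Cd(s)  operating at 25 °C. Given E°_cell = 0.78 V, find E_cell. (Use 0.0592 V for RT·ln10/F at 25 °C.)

Balancing electrons gives n = 2; the reaction quotient is Q = [Mn²⁺]/[Cd²⁺] = 0.0200.
At 25 °C, E = E° − (0.0592/n) log Q = 0.78 − (0.0592/2)(-1.699) = 0.780 + 0.050 = 0.830 V.

0.830 V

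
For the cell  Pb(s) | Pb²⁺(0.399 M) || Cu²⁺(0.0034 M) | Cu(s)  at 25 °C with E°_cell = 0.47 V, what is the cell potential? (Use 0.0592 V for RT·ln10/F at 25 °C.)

Balancing electrons gives n = 2; the reaction quotient is Q = [Pb²⁺]/[Cu²⁺] = 117.
At 25 °C, E = E° − (0.0592/n) log Q = 0.47 − (0.0592/2)(2.069) = 0.470 − 0.061 = 0.409 V.

0.409 V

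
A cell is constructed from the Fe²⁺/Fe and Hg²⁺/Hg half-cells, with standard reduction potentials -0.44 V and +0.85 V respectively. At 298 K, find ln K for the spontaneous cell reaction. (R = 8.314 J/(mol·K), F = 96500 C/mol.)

ln K = 100.5

E°_cell = +0.85 − (-0.44) = 1.29 V, with n = 2 electrons transferred.
At equilibrium E = 0, so the Nernst equation gives ln K = nFE°/RT = (2)(96500)(1.29)/((8.314)(298)) = 100.49.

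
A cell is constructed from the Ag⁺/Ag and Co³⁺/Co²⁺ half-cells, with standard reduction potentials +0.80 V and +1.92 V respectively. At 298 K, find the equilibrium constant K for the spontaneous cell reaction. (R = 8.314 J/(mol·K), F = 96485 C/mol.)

E°_cell = +1.92 − (+0.80) = 1.12 V, with n = 1 electron transferred.
At equilibrium E = 0, so the Nernst equation gives ln K = nFE°/RT = (1)(96485)(1.12)/((8.314)(298)) = 43.62.
K = e^43.62 = 8.8 × 10^18.

8.8 × 10^18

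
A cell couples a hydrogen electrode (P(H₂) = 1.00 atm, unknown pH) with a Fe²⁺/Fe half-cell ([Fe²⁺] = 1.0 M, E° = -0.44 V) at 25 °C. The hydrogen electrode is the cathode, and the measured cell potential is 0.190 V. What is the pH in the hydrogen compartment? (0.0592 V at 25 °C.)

pH = 4.22

E°_cell = 0.44 V and n = 2.
log Q = n(E° − E)/0.0592 = 2×(0.44 − 0.190)/0.0592 = 8.446.
With Q = [Fe²⁺]·P(H₂) / [H⁺]^2, solving for [H⁺] gives log[H⁺] = -4.223, so pH = 4.22.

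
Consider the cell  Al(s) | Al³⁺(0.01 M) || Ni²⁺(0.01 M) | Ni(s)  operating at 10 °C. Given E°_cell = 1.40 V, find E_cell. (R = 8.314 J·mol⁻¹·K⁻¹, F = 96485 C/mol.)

Balancing electrons gives n = 6; the reaction quotient is Q = [Al³⁺]^2/[Ni²⁺]^3 = 100.
E = E° − (RT/nF) ln Q = 1.40 − (8.314×283)/(6×96485) × (4.605) = 1.400 − 0.019 = 1.381 V.

1.38 V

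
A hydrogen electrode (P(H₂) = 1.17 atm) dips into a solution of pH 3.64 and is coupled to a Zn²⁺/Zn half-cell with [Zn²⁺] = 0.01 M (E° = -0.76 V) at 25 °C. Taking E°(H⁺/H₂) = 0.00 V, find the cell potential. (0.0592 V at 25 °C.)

0.60 V

The hydrogen couple is the cathode, so E°_cell = 0.76 V; n = 2.
[H⁺] = 10^(−3.64) = 2.3 × 10^-4 M, and Q = [Zn²⁺]·P(H₂) / [H⁺]^2 = 2.23 × 10^5.
E = E° − (0.0592/2) log Q = 0.76 − (0.0592/2)(5.348) = 0.602 V.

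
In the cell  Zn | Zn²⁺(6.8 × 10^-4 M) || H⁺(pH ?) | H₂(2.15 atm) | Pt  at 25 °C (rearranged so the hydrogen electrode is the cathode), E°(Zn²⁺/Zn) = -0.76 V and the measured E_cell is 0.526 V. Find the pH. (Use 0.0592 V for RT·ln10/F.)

pH = 5.37

E°_cell = 0.76 V and n = 2.
log Q = n(E° − E)/0.0592 = 2×(0.76 − 0.526)/0.0592 = 7.905.
With Q = [Zn²⁺]·P(H₂) / [H⁺]^2, solving for [H⁺] gives log[H⁺] = -5.370, so pH = 5.37.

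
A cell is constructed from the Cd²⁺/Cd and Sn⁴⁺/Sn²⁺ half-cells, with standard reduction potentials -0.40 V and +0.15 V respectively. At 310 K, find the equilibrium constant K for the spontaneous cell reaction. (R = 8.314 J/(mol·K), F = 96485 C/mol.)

7.7 × 10^17

E°_cell = +0.15 − (-0.40) = 0.55 V, with n = 2 electrons transferred.
At equilibrium E = 0, so the Nernst equation gives ln K = nFE°/RT = (2)(96485)(0.55)/((8.314)(310)) = 41.18.
K = e^41.18 = 7.7 × 10^17.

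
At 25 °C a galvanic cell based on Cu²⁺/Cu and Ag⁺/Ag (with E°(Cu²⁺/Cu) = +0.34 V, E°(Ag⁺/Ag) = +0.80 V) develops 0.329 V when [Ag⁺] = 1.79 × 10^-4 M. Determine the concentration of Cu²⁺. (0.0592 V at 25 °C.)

From the Nernst equation, log Q = n(E° − E)/0.0592 = 2(0.46 − 0.329)/0.0592 = 4.426, so Q = 2.66 × 10^4.
With Q = [Cu²⁺]/[Ag⁺]^2 and the known concentrations, [Cu²⁺] in the numerator gives [Cu²⁺] = 8.5 × 10^-4 M.

8.5 × 10^-4 M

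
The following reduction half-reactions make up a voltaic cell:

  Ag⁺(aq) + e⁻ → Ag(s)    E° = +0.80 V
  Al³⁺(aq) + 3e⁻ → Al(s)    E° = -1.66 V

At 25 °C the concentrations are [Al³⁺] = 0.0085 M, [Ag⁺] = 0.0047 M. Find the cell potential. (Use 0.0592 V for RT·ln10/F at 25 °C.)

2.36 V

The Ag⁺/Ag couple has the higher reduction potential and acts as the cathode, so E°_cell = +0.80 − (-1.66) = 2.46 V.
Balancing electrons gives n = 3; the reaction quotient is Q = [Al³⁺]/[Ag⁺]^3 = 8.19 × 10^4.
At 25 °C, E = E° − (0.0592/n) log Q = 2.46 − (0.0592/3)(4.913) = 2.460 − 0.097 = 2.363 V.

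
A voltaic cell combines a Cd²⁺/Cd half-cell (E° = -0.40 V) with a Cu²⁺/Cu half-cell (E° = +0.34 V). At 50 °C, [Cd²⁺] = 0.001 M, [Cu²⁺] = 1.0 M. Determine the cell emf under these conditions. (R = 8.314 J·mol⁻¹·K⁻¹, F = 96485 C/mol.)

0.836 V

The Cu²⁺/Cu couple has the higher reduction potential and acts as the cathode, so E°_cell = +0.34 − (-0.40) = 0.74 V.
Balancing electrons gives n = 2; the reaction quotient is Q = [Cd²⁺]/[Cu²⁺] = 0.00100.
E = E° − (RT/nF) ln Q = 0.74 − (8.314×323)/(2×96485) × (-6.908) = 0.740 + 0.096 = 0.836 V.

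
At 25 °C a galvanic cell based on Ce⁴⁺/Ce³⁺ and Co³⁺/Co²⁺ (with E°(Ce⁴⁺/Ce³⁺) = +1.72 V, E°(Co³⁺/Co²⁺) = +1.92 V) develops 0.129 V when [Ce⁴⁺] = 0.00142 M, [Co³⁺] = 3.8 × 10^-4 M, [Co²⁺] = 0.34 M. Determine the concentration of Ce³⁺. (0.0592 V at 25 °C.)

From the Nernst equation, log Q = n(E° − E)/0.0592 = 1(0.20 − 0.129)/0.0592 = 1.199, so Q = 15.8.
With Q = [Ce⁴⁺]·[Co²⁺]/([Ce³⁺]·[Co³⁺]) and the known concentrations, [Ce³⁺] in the denominator gives [Ce³⁺] = 0.08 M.

0.08 M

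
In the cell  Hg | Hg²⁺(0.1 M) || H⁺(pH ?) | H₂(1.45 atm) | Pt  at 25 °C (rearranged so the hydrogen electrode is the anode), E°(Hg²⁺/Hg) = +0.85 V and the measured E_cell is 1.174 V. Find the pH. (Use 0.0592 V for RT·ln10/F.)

E°_cell = 0.85 V and n = 2.
log Q = n(E° − E)/0.0592 = 2×(0.85 − 1.174)/0.0592 = -10.946.
With Q = [H⁺]^2 / ([Hg²⁺]·P(H₂)), solving for [H⁺] gives log[H⁺] = -5.892, so pH = 5.89.

pH = 5.89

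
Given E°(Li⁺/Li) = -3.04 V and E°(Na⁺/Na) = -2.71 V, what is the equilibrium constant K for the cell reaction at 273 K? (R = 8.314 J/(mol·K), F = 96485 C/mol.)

1.2 × 10^6

E°_cell = -2.71 − (-3.04) = 0.33 V, with n = 1 electron transferred.
At equilibrium E = 0, so the Nernst equation gives ln K = nFE°/RT = (1)(96485)(0.33)/((8.314)(273)) = 14.03.
K = e^14.03 = 1.2 × 10^6.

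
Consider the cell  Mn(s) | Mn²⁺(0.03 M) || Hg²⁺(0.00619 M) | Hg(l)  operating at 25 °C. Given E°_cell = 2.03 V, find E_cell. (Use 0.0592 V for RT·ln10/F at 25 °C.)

2.01 V

Balancing electrons gives n = 2; the reaction quotient is Q = [Mn²⁺]/[Hg²⁺] = 4.85.
At 25 °C, E = E° − (0.0592/n) log Q = 2.03 − (0.0592/2)(0.685) = 2.030 − 0.020 = 2.010 V.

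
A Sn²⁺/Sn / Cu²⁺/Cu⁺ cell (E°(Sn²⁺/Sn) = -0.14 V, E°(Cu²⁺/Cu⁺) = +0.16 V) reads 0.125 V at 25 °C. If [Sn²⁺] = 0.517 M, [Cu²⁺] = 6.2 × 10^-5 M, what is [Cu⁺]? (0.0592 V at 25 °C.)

0.078 M

From the Nernst equation, log Q = n(E° − E)/0.0592 = 2(0.30 − 0.125)/0.0592 = 5.912, so Q = 8.17 × 10^5.
With Q = [Sn²⁺]·[Cu⁺]^2/[Cu²⁺]^2 and the known concentrations, [Cu⁺]^2 in the numerator gives [Cu⁺] = 0.078 M.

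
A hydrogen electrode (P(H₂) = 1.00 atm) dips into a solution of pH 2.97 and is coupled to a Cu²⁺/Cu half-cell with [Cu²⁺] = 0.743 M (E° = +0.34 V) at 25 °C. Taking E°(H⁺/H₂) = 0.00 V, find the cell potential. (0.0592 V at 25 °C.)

0.51 V

The Cu²⁺/Cu couple is the cathode, so E°_cell = 0.34 V; n = 2.
[H⁺] = 10^(−2.97) = 0.0011 M, and Q = [H⁺]^2 / ([Cu²⁺]·P(H₂)) = 1.55 × 10^-6.
E = E° − (0.0592/2) log Q = 0.34 − (0.0592/2)(-5.811) = 0.512 V.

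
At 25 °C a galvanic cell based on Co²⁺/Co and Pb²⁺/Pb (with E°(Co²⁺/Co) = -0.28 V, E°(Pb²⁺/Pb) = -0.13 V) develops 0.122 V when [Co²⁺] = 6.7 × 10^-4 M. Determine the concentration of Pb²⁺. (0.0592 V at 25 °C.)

From the Nernst equation, log Q = n(E° − E)/0.0592 = 2(0.15 − 0.122)/0.0592 = 0.946, so Q = 8.83.
With Q = [Co²⁺]/[Pb²⁺] and the known concentrations, [Pb²⁺] in the denominator gives [Pb²⁺] = 7.6 × 10^-5 M.

7.6 × 10^-5 M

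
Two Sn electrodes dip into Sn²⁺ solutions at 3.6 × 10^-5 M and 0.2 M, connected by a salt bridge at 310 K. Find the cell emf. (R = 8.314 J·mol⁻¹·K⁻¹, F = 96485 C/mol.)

Both half-cells are Sn²⁺/Sn, so E°_cell = 0. The concentrated side is the cathode; the cell reaction moves Sn²⁺ from high to low concentration with n = 2.
Q = [Sn²⁺]_dilute/[Sn²⁺]_conc = 3.6 × 10^-5/0.2 = 1.8 × 10^-4.
E = 0 − (RT/nF) ln Q = −((8.314×310)/(2×96485))(-8.623) = 0.1152 V.

0.12 V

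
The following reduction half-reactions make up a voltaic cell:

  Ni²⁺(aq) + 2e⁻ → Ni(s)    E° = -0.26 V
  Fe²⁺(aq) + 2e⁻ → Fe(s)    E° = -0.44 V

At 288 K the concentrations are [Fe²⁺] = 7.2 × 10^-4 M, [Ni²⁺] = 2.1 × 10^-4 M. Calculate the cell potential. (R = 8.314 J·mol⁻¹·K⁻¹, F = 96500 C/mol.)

The Ni²⁺/Ni couple has the higher reduction potential and acts as the cathode, so E°_cell = -0.26 − (-0.44) = 0.18 V.
Balancing electrons gives n = 2; the reaction quotient is Q = [Fe²⁺]/[Ni²⁺] = 3.43.
E = E° − (RT/nF) ln Q = 0.18 − (8.314×288)/(2×96500) × (1.232) = 0.180 − 0.015 = 0.165 V.

0.165 V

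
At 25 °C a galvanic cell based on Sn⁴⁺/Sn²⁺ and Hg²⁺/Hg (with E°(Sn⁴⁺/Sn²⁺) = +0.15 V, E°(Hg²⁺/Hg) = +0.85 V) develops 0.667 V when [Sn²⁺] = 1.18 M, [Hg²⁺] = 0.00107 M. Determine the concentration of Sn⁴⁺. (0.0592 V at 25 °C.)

0.016 M

From the Nernst equation, log Q = n(E° − E)/0.0592 = 2(0.70 − 0.667)/0.0592 = 1.115, so Q = 13.0.
With Q = [Sn⁴⁺]/([Sn²⁺]·[Hg²⁺]) and the known concentrations, [Sn⁴⁺] in the numerator gives [Sn⁴⁺] = 0.016 M.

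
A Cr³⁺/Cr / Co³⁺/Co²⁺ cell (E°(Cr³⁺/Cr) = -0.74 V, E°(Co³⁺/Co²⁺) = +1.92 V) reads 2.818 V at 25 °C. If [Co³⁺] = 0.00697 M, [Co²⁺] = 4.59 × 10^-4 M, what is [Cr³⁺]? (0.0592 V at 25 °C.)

3.4 × 10^-5 M

From the Nernst equation, log Q = n(E° − E)/0.0592 = 3(2.66 − 2.818)/0.0592 = -8.007, so Q = 9.85 × 10^-9.
With Q = [Cr³⁺]·[Co²⁺]^3/[Co³⁺]^3 and the known concentrations, [Cr³⁺] in the numerator gives [Cr³⁺] = 3.4 × 10^-5 M.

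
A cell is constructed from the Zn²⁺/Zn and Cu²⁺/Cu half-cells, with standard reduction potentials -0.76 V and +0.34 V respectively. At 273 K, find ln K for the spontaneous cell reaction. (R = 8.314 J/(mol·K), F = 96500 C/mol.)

ln K = 93.5

E°_cell = +0.34 − (-0.76) = 1.10 V, with n = 2 electrons transferred.
At equilibrium E = 0, so the Nernst equation gives ln K = nFE°/RT = (2)(96500)(1.10)/((8.314)(273)) = 93.54.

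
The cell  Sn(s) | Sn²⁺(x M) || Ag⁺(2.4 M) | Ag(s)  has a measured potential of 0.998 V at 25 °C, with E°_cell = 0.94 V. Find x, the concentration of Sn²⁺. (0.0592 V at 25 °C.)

0.063 M

From the Nernst equation, log Q = n(E° − E)/0.0592 = 2(0.94 − 0.998)/0.0592 = -1.959, so Q = 0.0110.
With Q = [Sn²⁺]/[Ag⁺]^2 and the known concentrations, [Sn²⁺] in the numerator gives [Sn²⁺] = 0.063 M.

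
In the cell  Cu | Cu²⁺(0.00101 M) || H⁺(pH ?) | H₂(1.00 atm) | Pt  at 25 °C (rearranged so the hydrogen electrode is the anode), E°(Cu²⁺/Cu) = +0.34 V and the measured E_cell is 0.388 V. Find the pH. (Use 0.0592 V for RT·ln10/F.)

pH = 2.31

E°_cell = 0.34 V and n = 2.
log Q = n(E° − E)/0.0592 = 2×(0.34 − 0.388)/0.0592 = -1.622.
With Q = [H⁺]^2 / ([Cu²⁺]·P(H₂)), solving for [H⁺] gives log[H⁺] = -2.309, so pH = 2.31.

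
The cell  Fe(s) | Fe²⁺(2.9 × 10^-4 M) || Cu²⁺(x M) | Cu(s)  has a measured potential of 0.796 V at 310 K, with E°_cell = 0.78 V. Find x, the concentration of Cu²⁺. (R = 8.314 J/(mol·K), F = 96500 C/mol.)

From the Nernst equation, ln Q = nF(E° − E)/RT = 2×96500×(0.78 − 0.796)/(8.314×310) = -1.198, so Q = 0.302.
With Q = [Fe²⁺]/[Cu²⁺] and the known concentrations, [Cu²⁺] in the denominator gives [Cu²⁺] = 9.6 × 10^-4 M.

9.6 × 10^-4 M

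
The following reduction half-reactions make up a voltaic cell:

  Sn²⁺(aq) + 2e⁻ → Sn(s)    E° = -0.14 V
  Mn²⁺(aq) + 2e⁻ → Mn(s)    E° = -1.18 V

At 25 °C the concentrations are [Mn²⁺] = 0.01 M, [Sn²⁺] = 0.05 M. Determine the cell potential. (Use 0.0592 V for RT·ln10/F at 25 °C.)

The Sn²⁺/Sn couple has the higher reduction potential and acts as the cathode, so E°_cell = -0.14 − (-1.18) = 1.04 V.
Balancing electrons gives n = 2; the reaction quotient is Q = [Mn²⁺]/[Sn²⁺] = 0.200.
At 25 °C, E = E° − (0.0592/n) log Q = 1.04 − (0.0592/2)(-0.699) = 1.040 + 0.021 = 1.061 V.

1.06 V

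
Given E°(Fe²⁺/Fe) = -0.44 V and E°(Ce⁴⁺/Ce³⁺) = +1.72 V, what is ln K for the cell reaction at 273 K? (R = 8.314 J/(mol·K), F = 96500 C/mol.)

ln K = 183.7

E°_cell = +1.72 − (-0.44) = 2.16 V, with n = 2 electrons transferred.
At equilibrium E = 0, so the Nernst equation gives ln K = nFE°/RT = (2)(96500)(2.16)/((8.314)(273)) = 183.67.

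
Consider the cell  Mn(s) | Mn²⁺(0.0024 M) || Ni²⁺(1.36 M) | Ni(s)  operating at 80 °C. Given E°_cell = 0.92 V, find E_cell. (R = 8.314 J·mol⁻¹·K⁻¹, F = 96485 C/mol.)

1.02 V

Balancing electrons gives n = 2; the reaction quotient is Q = [Mn²⁺]/[Ni²⁺] = 0.00176.
E = E° − (RT/nF) ln Q = 0.92 − (8.314×353)/(2×96485) × (-6.340) = 0.920 + 0.096 = 1.016 V.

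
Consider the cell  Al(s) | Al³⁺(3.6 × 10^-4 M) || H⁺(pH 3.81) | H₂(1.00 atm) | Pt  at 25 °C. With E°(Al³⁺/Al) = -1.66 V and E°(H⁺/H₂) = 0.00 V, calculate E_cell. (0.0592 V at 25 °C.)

1.50 V

The hydrogen couple is the cathode, so E°_cell = 1.66 V; n = 6.
[H⁺] = 10^(−3.81) = 1.5 × 10^-4 M, and Q = [Al³⁺]^2·P(H₂)^3 / [H⁺]^6 = 9.39 × 10^15.
E = E° − (0.0592/6) log Q = 1.66 − (0.0592/6)(15.973) = 1.502 V.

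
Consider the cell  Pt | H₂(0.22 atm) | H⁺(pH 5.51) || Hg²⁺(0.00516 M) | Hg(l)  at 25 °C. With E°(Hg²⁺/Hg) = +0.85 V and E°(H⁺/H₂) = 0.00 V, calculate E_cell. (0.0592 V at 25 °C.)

The Hg²⁺/Hg couple is the cathode, so E°_cell = 0.85 V; n = 2.
[H⁺] = 10^(−5.51) = 3.1 × 10^-6 M, and Q = [H⁺]^2 / ([Hg²⁺]·P(H₂)) = 8.41 × 10^-9.
E = E° − (0.0592/2) log Q = 0.85 − (0.0592/2)(-8.075) = 1.089 V.

1.09 V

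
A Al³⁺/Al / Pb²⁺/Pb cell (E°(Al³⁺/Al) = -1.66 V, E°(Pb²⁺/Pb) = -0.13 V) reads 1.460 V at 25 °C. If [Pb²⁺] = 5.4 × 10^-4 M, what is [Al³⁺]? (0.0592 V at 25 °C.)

0.044 M

From the Nernst equation, log Q = n(E° − E)/0.0592 = 6(1.53 − 1.460)/0.0592 = 7.095, so Q = 1.24 × 10^7.
With Q = [Al³⁺]^2/[Pb²⁺]^3 and the known concentrations, [Al³⁺]^2 in the numerator gives [Al³⁺] = 0.044 M.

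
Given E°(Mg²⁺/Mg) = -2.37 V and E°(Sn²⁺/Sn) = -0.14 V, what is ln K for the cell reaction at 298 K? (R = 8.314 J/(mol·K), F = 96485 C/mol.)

ln K = 173.7

E°_cell = -0.14 − (-2.37) = 2.23 V, with n = 2 electrons transferred.
At equilibrium E = 0, so the Nernst equation gives ln K = nFE°/RT = (2)(96485)(2.23)/((8.314)(298)) = 173.69.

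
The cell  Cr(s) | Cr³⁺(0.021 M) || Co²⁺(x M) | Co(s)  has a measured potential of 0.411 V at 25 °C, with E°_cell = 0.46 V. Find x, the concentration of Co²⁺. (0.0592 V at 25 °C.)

0.0017 M

From the Nernst equation, log Q = n(E° − E)/0.0592 = 6(0.46 − 0.411)/0.0592 = 4.966, so Q = 9.25 × 10^4.
With Q = [Cr³⁺]^2/[Co²⁺]^3 and the known concentrations, [Co²⁺]^3 in the denominator gives [Co²⁺] = 0.0017 M.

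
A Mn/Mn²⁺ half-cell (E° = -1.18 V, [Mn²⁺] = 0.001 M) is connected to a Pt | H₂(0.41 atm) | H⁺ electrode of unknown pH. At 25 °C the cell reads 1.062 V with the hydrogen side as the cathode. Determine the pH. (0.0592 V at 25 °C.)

pH = 3.69

E°_cell = 1.18 V and n = 2.
log Q = n(E° − E)/0.0592 = 2×(1.18 − 1.062)/0.0592 = 3.986.
With Q = [Mn²⁺]·P(H₂) / [H⁺]^2, solving for [H⁺] gives log[H⁺] = -3.687, so pH = 3.69.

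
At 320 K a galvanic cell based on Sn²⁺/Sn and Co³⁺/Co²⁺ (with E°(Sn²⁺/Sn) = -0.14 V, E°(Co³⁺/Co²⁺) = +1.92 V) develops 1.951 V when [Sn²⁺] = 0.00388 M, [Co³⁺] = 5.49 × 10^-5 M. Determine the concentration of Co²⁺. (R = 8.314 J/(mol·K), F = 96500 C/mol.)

0.046 M

From the Nernst equation, ln Q = nF(E° − E)/RT = 2×96500×(2.06 − 1.951)/(8.314×320) = 7.907, so Q = 2720.
With Q = [Sn²⁺]·[Co²⁺]^2/[Co³⁺]^2 and the known concentrations, [Co²⁺]^2 in the numerator gives [Co²⁺] = 0.046 M.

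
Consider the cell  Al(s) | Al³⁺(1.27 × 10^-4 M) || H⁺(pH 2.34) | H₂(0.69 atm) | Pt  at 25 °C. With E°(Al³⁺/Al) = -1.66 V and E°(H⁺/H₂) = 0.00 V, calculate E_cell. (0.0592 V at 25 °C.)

1.60 V

The hydrogen couple is the cathode, so E°_cell = 1.66 V; n = 6.
[H⁺] = 10^(−2.34) = 0.0046 M, and Q = [Al³⁺]^2·P(H₂)^3 / [H⁺]^6 = 5.81 × 10^5.
E = E° − (0.0592/6) log Q = 1.66 − (0.0592/6)(5.764) = 1.603 V.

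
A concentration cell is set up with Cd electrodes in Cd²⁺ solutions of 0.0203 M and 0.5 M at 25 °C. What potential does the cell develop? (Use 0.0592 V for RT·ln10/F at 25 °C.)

0.041 V

Both half-cells are Cd²⁺/Cd, so E°_cell = 0. The concentrated side is the cathode; the cell reaction moves Cd²⁺ from high to low concentration with n = 2.
Q = [Cd²⁺]_dilute/[Cd²⁺]_conc = 0.0203/0.5 = 0.0406.
E = 0 − (0.0592/2) log Q = −(0.0592/2)(-1.391) = 0.0412 V.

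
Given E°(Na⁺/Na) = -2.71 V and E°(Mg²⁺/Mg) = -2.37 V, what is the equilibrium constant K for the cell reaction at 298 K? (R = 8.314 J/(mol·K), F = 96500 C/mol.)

3.2 × 10^11

E°_cell = -2.37 − (-2.71) = 0.34 V, with n = 2 electrons transferred.
At equilibrium E = 0, so the Nernst equation gives ln K = nFE°/RT = (2)(96500)(0.34)/((8.314)(298)) = 26.49.
K = e^26.49 = 3.2 × 10^11.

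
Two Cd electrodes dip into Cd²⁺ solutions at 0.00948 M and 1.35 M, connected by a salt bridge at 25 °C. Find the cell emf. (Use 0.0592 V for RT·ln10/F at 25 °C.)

Both half-cells are Cd²⁺/Cd, so E°_cell = 0. The concentrated side is the cathode; the cell reaction moves Cd²⁺ from high to low concentration with n = 2.
Q = [Cd²⁺]_dilute/[Cd²⁺]_conc = 0.00948/1.35 = 0.00702.
E = 0 − (0.0592/2) log Q = −(0.0592/2)(-2.154) = 0.0638 V.

0.064 V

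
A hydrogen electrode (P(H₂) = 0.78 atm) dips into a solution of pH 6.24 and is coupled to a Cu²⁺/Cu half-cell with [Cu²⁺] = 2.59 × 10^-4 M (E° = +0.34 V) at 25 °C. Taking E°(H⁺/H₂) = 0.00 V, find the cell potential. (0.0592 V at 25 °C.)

0.60 V

The Cu²⁺/Cu couple is the cathode, so E°_cell = 0.34 V; n = 2.
[H⁺] = 10^(−6.24) = 5.8 × 10^-7 M, and Q = [H⁺]^2 / ([Cu²⁺]·P(H₂)) = 1.64 × 10^-9.
E = E° − (0.0592/2) log Q = 0.34 − (0.0592/2)(-8.785) = 0.600 V.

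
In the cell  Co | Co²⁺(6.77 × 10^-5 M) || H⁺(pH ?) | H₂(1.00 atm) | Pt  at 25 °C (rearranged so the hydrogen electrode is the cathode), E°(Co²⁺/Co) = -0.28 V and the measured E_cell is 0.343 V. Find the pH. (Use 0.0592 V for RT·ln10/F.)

E°_cell = 0.28 V and n = 2.
log Q = n(E° − E)/0.0592 = 2×(0.28 − 0.343)/0.0592 = -2.128.
With Q = [Co²⁺]·P(H₂) / [H⁺]^2, solving for [H⁺] gives log[H⁺] = -1.021, so pH = 1.02.

pH = 1.02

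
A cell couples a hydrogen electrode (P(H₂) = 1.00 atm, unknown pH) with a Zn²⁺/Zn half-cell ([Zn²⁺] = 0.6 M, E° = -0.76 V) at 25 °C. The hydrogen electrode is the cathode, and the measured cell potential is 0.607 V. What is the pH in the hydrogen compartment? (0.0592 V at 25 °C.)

E°_cell = 0.76 V and n = 2.
log Q = n(E° − E)/0.0592 = 2×(0.76 − 0.607)/0.0592 = 5.169.
With Q = [Zn²⁺]·P(H₂) / [H⁺]^2, solving for [H⁺] gives log[H⁺] = -2.695, so pH = 2.70.

pH = 2.70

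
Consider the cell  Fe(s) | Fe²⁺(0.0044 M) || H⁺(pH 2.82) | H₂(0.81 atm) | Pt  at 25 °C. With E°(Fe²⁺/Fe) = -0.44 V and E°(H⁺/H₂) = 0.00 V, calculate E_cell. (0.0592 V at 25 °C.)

0.35 V

The hydrogen couple is the cathode, so E°_cell = 0.44 V; n = 2.
[H⁺] = 10^(−2.82) = 0.0015 M, and Q = [Fe²⁺]·P(H₂) / [H⁺]^2 = 1560.
E = E° − (0.0592/2) log Q = 0.44 − (0.0592/2)(3.192) = 0.346 V.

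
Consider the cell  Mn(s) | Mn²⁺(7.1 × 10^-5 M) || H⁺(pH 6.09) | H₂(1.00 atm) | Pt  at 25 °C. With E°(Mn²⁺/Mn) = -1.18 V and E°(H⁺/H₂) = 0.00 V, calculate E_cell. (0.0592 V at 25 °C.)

0.94 V

The hydrogen couple is the cathode, so E°_cell = 1.18 V; n = 2.
[H⁺] = 10^(−6.09) = 8.1 × 10^-7 M, and Q = [Mn²⁺]·P(H₂) / [H⁺]^2 = 1.07 × 10^8.
E = E° − (0.0592/2) log Q = 1.18 − (0.0592/2)(8.031) = 0.942 V.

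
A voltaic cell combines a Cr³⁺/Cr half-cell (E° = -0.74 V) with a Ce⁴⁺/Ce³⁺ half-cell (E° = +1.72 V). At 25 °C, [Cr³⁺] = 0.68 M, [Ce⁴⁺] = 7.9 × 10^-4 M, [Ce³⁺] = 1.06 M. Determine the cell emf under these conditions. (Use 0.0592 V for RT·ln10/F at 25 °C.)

2.28 V

The Ce⁴⁺/Ce³⁺ couple has the higher reduction potential and acts as the cathode, so E°_cell = +1.72 − (-0.74) = 2.46 V.
Balancing electrons gives n = 3; the reaction quotient is Q = [Cr³⁺]·[Ce³⁺]^3/[Ce⁴⁺]^3 = 1.64 × 10^9.
At 25 °C, E = E° − (0.0592/n) log Q = 2.46 − (0.0592/3)(9.216) = 2.460 − 0.182 = 2.278 V.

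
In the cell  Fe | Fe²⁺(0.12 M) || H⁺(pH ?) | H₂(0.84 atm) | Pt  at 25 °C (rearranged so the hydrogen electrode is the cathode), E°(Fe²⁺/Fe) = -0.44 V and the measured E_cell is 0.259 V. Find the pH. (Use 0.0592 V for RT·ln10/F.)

E°_cell = 0.44 V and n = 2.
log Q = n(E° − E)/0.0592 = 2×(0.44 − 0.259)/0.0592 = 6.115.
With Q = [Fe²⁺]·P(H₂) / [H⁺]^2, solving for [H⁺] gives log[H⁺] = -3.556, so pH = 3.56.

pH = 3.56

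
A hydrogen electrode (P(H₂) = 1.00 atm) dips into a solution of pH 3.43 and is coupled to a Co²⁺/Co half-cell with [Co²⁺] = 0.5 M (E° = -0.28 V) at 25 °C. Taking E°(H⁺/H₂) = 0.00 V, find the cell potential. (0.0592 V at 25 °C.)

The hydrogen couple is the cathode, so E°_cell = 0.28 V; n = 2.
[H⁺] = 10^(−3.43) = 3.7 × 10^-4 M, and Q = [Co²⁺]·P(H₂) / [H⁺]^2 = 3.62 × 10^6.
E = E° − (0.0592/2) log Q = 0.28 − (0.0592/2)(6.559) = 0.086 V.

0.086 V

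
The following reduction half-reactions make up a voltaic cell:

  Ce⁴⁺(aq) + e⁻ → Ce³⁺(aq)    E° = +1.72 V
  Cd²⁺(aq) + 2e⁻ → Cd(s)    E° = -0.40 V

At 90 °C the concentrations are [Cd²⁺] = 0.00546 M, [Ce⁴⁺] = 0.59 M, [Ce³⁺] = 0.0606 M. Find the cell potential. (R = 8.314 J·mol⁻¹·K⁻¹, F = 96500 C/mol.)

2.27 V

The Ce⁴⁺/Ce³⁺ couple has the higher reduction potential and acts as the cathode, so E°_cell = +1.72 − (-0.40) = 2.12 V.
Balancing electrons gives n = 2; the reaction quotient is Q = [Cd²⁺]·[Ce³⁺]^2/[Ce⁴⁺]^2 = 5.76 × 10^-5.
E = E° − (RT/nF) ln Q = 2.12 − (8.314×363)/(2×96500) × (-9.762) = 2.120 + 0.153 = 2.273 V.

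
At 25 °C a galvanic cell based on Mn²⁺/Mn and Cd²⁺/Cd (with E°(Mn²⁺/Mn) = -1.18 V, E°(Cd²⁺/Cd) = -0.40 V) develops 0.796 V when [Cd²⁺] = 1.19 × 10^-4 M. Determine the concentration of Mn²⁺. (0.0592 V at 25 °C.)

3.4 × 10^-5 M

From the Nernst equation, log Q = n(E° − E)/0.0592 = 2(0.78 − 0.796)/0.0592 = -0.541, so Q = 0.288.
With Q = [Mn²⁺]/[Cd²⁺] and the known concentrations, [Mn²⁺] in the numerator gives [Mn²⁺] = 3.4 × 10^-5 M.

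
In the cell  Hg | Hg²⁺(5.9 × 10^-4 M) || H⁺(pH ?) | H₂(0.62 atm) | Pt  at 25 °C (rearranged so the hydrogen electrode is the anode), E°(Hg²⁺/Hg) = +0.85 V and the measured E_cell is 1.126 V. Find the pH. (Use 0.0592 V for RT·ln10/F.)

pH = 6.38

E°_cell = 0.85 V and n = 2.
log Q = n(E° − E)/0.0592 = 2×(0.85 − 1.126)/0.0592 = -9.324.
With Q = [H⁺]^2 / ([Hg²⁺]·P(H₂)), solving for [H⁺] gives log[H⁺] = -6.381, so pH = 6.38.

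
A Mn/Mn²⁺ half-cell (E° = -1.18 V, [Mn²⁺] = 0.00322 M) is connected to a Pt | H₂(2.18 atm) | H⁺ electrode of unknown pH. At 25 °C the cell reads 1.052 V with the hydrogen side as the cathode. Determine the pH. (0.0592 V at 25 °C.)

pH = 3.24

E°_cell = 1.18 V and n = 2.
log Q = n(E° − E)/0.0592 = 2×(1.18 − 1.052)/0.0592 = 4.324.
With Q = [Mn²⁺]·P(H₂) / [H⁺]^2, solving for [H⁺] gives log[H⁺] = -3.239, so pH = 3.24.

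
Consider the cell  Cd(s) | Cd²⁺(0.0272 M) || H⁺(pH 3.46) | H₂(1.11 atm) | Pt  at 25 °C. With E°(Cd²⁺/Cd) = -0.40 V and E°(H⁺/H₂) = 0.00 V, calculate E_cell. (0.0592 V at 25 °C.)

0.24 V

The hydrogen couple is the cathode, so E°_cell = 0.40 V; n = 2.
[H⁺] = 10^(−3.46) = 3.5 × 10^-4 M, and Q = [Cd²⁺]·P(H₂) / [H⁺]^2 = 2.51 × 10^5.
E = E° − (0.0592/2) log Q = 0.40 − (0.0592/2)(5.400) = 0.240 V.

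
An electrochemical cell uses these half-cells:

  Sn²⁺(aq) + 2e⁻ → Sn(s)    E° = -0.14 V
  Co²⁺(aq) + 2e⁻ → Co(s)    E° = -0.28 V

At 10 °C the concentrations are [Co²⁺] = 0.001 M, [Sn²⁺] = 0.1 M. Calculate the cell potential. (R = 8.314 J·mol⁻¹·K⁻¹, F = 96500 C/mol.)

0.196 V

The Sn²⁺/Sn couple has the higher reduction potential and acts as the cathode, so E°_cell = -0.14 − (-0.28) = 0.14 V.
Balancing electrons gives n = 2; the reaction quotient is Q = [Co²⁺]/[Sn²⁺] = 0.0100.
E = E° − (RT/nF) ln Q = 0.14 − (8.314×283)/(2×96500) × (-4.605) = 0.140 + 0.056 = 0.196 V.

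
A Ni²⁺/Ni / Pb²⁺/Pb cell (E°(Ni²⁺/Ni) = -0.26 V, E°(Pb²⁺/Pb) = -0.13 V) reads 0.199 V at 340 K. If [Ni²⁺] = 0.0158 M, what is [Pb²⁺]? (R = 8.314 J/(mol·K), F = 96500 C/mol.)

From the Nernst equation, ln Q = nF(E° − E)/RT = 2×96500×(0.13 − 0.199)/(8.314×340) = -4.711, so Q = 0.00900.
With Q = [Ni²⁺]/[Pb²⁺] and the known concentrations, [Pb²⁺] in the denominator gives [Pb²⁺] = 1.8 M.

1.8 M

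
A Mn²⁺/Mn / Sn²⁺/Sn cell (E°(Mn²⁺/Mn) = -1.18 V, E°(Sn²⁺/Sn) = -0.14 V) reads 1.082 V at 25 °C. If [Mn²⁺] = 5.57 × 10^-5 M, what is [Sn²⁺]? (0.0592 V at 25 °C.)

From the Nernst equation, log Q = n(E° − E)/0.0592 = 2(1.04 − 1.082)/0.0592 = -1.419, so Q = 0.0381.
With Q = [Mn²⁺]/[Sn²⁺] and the known concentrations, [Sn²⁺] in the denominator gives [Sn²⁺] = 0.0015 M.

0.0015 M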